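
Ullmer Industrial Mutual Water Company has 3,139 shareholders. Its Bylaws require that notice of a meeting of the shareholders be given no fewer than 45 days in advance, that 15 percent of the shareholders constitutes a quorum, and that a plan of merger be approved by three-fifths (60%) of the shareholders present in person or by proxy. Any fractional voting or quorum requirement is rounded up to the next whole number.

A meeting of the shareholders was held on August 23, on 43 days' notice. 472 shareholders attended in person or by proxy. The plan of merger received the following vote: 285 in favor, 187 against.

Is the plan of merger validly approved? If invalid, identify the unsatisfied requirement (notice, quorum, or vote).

Notice: 43 days given; 45 required. Not satisfied.
Quorum: 15% of 3,139 = 470.85, rounded up to 471; 472 present. Satisfied.
Vote: requires three-fifths of those present (472); 3/5 of 472 = 283.20, rounded up to 284, so 284 needed; 285 in favor. Satisfied.

Invalid — notice requirement not satisfied.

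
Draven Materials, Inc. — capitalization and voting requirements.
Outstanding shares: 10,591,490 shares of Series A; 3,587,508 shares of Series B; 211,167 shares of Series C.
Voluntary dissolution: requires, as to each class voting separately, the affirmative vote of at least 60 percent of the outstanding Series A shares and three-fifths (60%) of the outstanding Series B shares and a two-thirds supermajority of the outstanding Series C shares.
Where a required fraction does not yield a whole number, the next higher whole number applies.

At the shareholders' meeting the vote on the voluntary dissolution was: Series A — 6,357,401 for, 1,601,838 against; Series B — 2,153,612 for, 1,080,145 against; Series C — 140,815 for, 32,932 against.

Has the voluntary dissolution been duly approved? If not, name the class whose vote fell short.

Series A: 3/5 of 10591490 = 6354894; 6,354,894 required, 6,357,401 in favor — approved.
Series B: 3/5 of 3587508 = 2152504.80, rounded up to 2152505; 2,152,505 required, 2,153,612 in favor — approved.
Series C: 2/3 of 211167 = 140778; 140,778 required, 140,815 in favor — approved.

Approved — every class gave the required vote.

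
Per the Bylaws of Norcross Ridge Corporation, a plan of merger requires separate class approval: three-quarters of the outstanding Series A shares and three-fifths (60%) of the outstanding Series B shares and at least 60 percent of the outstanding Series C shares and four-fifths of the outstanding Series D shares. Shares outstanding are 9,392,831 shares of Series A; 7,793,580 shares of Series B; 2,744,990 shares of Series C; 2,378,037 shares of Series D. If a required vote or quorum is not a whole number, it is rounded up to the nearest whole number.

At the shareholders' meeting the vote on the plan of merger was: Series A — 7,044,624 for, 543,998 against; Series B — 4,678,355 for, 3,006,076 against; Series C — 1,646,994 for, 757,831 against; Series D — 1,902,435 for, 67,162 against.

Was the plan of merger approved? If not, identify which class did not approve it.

Series A: 3/4 of 9392831 = 7044623.25, rounded up to 7044624; 7,044,624 required, 7,044,624 in favor — approved.
Series B: 3/5 of 7793580 = 4676148; 4,676,148 required, 4,678,355 in favor — approved.
Series C: 3/5 of 2744990 = 1646994; 1,646,994 required, 1,646,994 in favor — approved.
Series D: 4/5 of 2378037 = 1902429.60, rounded up to 1902430; 1,902,430 required, 1,902,435 in favor — approved.

Approved — every class gave the required vote.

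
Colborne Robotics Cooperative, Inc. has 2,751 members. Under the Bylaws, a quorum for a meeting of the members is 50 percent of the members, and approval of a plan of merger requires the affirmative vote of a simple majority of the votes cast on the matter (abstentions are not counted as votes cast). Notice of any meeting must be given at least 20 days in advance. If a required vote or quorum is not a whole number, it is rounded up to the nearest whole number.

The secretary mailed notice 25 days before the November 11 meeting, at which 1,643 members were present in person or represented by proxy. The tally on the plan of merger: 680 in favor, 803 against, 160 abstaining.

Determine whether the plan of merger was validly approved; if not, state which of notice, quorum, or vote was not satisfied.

Invalid — vote requirement not satisfied.

Notice: 25 days given; 20 required. Satisfied.
Quorum: 50% of 2,751 = 1,375.50, rounded up to 1,376; 1,643 present. Satisfied.
Vote: requires a majority of the votes cast (1,643 − 160 abstaining = 1,483); a majority of 1483 is 742, so 742 needed; 680 in favor. Not satisfied.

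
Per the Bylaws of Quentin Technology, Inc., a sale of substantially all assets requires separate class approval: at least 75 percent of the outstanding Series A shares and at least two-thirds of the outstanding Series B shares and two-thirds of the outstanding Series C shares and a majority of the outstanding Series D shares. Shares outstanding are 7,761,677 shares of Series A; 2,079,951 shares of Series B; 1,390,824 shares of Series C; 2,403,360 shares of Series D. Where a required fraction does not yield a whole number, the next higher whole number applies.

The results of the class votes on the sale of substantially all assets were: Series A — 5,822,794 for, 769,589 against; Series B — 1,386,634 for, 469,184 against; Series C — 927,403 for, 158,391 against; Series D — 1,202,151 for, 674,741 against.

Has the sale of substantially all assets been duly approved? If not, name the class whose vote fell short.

Series A: 3/4 of 7761677 = 5821257.75, rounded up to 5821258; 5,821,258 required, 5,822,794 in favor — approved.
Series B: 2/3 of 2079951 = 1386634; 1,386,634 required, 1,386,634 in favor — approved.
Series C: 2/3 of 1390824 = 927216; 927,216 required, 927,403 in favor — approved.
Series D: a majority of 2403360 is 1201681; 1,201,681 required, 1,202,151 in favor — approved.

Approved — every class gave the required vote.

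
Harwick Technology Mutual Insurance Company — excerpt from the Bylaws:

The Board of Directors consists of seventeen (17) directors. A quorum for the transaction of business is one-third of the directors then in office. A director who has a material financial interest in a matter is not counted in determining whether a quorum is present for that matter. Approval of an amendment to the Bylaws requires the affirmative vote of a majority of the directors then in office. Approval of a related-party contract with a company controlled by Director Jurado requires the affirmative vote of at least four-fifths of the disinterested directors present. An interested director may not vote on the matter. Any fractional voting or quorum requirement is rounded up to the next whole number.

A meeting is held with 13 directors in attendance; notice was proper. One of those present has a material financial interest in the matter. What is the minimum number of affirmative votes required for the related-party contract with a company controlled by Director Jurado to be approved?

The related-party contract with a company controlled by Director Jurado requires four-fifths of the disinterested directors present (13 − 1 = 12).
4/5 of 12 = 9.60, rounded up to 10.

10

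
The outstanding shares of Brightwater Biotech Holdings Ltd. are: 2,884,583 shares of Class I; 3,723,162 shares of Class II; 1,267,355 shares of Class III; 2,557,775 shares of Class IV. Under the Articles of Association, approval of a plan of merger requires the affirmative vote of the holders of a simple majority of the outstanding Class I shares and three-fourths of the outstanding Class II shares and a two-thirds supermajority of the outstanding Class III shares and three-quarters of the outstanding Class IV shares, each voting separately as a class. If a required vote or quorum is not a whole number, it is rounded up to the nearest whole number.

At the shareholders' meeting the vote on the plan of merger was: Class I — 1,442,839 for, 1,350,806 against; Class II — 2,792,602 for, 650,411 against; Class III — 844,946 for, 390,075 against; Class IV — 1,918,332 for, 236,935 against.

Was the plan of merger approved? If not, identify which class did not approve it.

Class I: a majority of 2884583 is 1442292; 1,442,292 required, 1,442,839 in favor — approved.
Class II: 3/4 of 3723162 = 2792371.50, rounded up to 2792372; 2,792,372 required, 2,792,602 in favor — approved.
Class III: 2/3 of 1267355 = 844903.33, rounded up to 844904; 844,904 required, 844,946 in favor — approved.
Class IV: 3/4 of 2557775 = 1918331.25, rounded up to 1918332; 1,918,332 required, 1,918,332 in favor — approved.

Approved — every class gave the required vote.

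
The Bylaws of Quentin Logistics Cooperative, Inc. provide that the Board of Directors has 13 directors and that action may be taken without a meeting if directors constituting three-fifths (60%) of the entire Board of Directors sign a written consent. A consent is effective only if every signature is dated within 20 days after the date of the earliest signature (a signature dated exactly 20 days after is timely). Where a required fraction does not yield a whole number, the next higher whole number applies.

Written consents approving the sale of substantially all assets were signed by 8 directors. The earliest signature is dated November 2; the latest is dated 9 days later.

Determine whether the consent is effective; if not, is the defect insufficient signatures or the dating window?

Effective — both the signature and dating-window requirements are satisfied.

Signatures required: three-fifths (60%) of 13 — 3/5 of 13 = 7.80, rounded up to 8, so 8 needed; 8 signed. Sufficient.
Dating window: the latest signature is 9 days after the earliest; the limit is 20 days. Within the window.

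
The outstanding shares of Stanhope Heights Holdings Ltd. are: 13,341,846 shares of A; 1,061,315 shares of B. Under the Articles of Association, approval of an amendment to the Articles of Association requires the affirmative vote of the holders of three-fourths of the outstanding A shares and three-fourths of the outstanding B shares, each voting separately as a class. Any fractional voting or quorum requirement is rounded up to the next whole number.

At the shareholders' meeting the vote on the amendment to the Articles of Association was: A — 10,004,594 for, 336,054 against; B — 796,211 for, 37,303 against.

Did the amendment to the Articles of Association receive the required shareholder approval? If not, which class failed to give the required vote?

Not approved — the A shares did not give the required vote.

A: 3/4 of 13341846 = 10006384.50, rounded up to 10006385; 10,006,385 required, 10,004,594 in favor — not approved.
B: 3/4 of 1061315 = 795986.25, rounded up to 795987; 795,987 required, 796,211 in favor — approved.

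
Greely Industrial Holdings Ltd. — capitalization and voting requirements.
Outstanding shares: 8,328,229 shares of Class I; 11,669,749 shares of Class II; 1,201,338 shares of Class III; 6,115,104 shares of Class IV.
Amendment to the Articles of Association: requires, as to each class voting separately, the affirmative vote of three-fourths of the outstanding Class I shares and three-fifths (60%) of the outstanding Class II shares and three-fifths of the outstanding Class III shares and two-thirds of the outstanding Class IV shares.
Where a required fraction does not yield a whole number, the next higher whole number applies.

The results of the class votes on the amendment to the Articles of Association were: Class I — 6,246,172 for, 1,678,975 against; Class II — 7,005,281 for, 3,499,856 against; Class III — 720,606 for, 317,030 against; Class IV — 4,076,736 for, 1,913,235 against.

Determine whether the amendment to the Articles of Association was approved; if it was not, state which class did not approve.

Not approved — the Class III shares did not give the required vote.

Class I: 3/4 of 8328229 = 6246171.75, rounded up to 6246172; 6,246,172 required, 6,246,172 in favor — approved.
Class II: 3/5 of 11669749 = 7001849.40, rounded up to 7001850; 7,001,850 required, 7,005,281 in favor — approved.
Class III: 3/5 of 1201338 = 720802.80, rounded up to 720803; 720,803 required, 720,606 in favor — not approved.
Class IV: 2/3 of 6115104 = 4076736; 4,076,736 required, 4,076,736 in favor — approved.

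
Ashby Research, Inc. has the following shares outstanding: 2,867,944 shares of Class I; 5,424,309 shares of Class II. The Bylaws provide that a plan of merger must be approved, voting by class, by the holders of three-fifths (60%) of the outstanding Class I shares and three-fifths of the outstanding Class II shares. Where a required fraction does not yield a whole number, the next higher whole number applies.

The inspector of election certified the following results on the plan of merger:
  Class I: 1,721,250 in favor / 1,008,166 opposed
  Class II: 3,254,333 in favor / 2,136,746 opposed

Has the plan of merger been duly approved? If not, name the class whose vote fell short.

Not approved — the Class II shares did not give the required vote.

Class I: 3/5 of 2867944 = 1720766.40, rounded up to 1720767; 1,720,767 required, 1,721,250 in favor — approved.
Class II: 3/5 of 5424309 = 3254585.40, rounded up to 3254586; 3,254,586 required, 3,254,333 in favor — not approved.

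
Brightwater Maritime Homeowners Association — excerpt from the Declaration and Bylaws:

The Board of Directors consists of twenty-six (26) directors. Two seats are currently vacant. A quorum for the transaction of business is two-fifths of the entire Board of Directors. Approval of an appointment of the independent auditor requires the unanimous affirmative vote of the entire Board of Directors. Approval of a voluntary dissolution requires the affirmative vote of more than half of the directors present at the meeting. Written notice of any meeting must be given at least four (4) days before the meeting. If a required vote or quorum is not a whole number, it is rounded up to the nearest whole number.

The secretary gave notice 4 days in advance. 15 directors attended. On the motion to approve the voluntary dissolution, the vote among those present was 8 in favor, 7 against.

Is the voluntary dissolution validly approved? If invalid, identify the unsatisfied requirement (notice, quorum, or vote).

Valid — all requirements satisfied.

Notice: 4 days given; 4 required (4 ≥ 4). Satisfied.
Quorum: 15 present; quorum is 11. Satisfied.
Vote: the voluntary dissolution requires a majority of the directors present (15). A majority of 15 is 8, so 8 affirmative votes are needed; 8 voted in favor. Satisfied.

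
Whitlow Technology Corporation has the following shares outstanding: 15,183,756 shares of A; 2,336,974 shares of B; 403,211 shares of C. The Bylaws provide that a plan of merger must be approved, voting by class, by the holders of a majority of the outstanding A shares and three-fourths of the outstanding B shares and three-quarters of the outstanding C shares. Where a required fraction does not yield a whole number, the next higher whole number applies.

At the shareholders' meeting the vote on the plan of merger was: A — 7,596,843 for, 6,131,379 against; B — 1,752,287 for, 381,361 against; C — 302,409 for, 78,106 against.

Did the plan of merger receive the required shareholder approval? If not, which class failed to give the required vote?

Not approved — the B shares did not give the required vote.

A: a majority of 15183756 is 7591879; 7,591,879 required, 7,596,843 in favor — approved.
B: 3/4 of 2336974 = 1752730.50, rounded up to 1752731; 1,752,731 required, 1,752,287 in favor — not approved.
C: 3/4 of 403211 = 302408.25, rounded up to 302409; 302,409 required, 302,409 in favor — approved.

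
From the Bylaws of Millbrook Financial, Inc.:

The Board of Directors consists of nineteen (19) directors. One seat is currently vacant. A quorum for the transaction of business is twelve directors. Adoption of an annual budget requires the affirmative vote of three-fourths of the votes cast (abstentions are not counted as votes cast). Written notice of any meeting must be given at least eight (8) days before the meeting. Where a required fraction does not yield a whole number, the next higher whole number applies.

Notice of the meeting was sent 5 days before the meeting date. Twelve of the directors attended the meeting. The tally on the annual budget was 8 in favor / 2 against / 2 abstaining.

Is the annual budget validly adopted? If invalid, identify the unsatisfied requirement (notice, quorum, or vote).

Notice: 5 days given; 8 required (5 < 8). Not satisfied.
Quorum: 12 present; quorum is 12. Satisfied.
Vote: the annual budget requires three-fourths of the votes cast (12 present − 2 abstaining = 10). 3/4 of 10 = 7.50, rounded up to 8, so 8 affirmative votes are needed; 8 voted in favor. Satisfied.

Invalid — notice requirement not satisfied.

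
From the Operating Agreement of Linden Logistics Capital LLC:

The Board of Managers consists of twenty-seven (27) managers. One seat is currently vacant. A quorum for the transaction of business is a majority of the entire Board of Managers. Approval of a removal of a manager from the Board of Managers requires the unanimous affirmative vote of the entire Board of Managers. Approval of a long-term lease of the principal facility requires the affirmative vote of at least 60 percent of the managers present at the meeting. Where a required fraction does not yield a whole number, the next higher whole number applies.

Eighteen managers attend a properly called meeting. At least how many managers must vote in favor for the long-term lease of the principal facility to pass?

The long-term lease of the principal facility requires three-fifths of the managers present (18).
3/5 of 18 = 10.80, rounded up to 11.

11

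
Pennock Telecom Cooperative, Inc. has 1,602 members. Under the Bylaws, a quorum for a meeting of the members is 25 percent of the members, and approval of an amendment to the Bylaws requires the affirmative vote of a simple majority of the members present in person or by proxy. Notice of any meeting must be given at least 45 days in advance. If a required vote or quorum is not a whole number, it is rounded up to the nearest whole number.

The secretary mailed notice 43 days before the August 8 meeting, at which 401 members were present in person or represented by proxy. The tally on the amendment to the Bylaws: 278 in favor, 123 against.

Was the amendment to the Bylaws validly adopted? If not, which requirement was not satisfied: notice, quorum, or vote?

Invalid — notice requirement not satisfied.

Notice: 43 days given; 45 required. Not satisfied.
Quorum: 25% of 1,602 = 400.50, rounded up to 401; 401 present. Satisfied.
Vote: requires a majority of those present (401); a majority of 401 is 201, so 201 needed; 278 in favor. Satisfied.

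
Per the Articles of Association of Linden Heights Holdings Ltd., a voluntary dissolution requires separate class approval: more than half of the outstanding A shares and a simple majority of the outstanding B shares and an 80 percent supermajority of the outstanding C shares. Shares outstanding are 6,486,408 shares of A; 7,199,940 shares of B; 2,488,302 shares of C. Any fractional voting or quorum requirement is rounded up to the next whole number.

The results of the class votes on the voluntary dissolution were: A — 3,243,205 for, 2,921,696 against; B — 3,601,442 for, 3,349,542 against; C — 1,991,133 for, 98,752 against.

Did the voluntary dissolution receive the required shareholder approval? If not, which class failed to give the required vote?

A: a majority of 6486408 is 3243205; 3,243,205 required, 3,243,205 in favor — approved.
B: a majority of 7199940 is 3599971; 3,599,971 required, 3,601,442 in favor — approved.
C: 4/5 of 2488302 = 1990641.60, rounded up to 1990642; 1,990,642 required, 1,991,133 in favor — approved.

Approved — every class gave the required vote.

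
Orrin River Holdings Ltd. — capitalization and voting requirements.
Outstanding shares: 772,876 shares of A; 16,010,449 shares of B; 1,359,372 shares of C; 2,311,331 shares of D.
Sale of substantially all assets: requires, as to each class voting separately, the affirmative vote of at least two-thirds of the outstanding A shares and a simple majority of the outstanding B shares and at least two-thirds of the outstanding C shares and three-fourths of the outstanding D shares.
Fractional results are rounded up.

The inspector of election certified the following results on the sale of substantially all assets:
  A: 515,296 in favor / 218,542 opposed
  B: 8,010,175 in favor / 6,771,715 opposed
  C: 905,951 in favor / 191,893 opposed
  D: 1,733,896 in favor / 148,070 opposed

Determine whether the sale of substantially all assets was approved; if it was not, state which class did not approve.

Not approved — the C shares did not give the required vote.

A: 2/3 of 772876 = 515250.67, rounded up to 515251; 515,251 required, 515,296 in favor — approved.
B: a majority of 16010449 is 8005225; 8,005,225 required, 8,010,175 in favor — approved.
C: 2/3 of 1359372 = 906248; 906,248 required, 905,951 in favor — not approved.
D: 3/4 of 2311331 = 1733498.25, rounded up to 1733499; 1,733,499 required, 1,733,896 in favor — approved.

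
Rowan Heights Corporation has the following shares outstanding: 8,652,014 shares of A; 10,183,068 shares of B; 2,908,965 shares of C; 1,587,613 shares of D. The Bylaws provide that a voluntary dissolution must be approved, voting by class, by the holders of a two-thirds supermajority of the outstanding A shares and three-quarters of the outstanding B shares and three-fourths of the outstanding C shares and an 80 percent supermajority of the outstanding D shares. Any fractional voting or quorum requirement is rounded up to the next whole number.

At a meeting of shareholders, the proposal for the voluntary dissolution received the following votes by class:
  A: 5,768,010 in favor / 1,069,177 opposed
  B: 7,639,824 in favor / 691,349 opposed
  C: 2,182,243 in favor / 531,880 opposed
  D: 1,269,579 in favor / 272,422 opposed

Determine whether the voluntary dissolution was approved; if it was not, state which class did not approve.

A: 2/3 of 8652014 = 5768009.33, rounded up to 5768010; 5,768,010 required, 5,768,010 in favor — approved.
B: 3/4 of 10183068 = 7637301; 7,637,301 required, 7,639,824 in favor — approved.
C: 3/4 of 2908965 = 2181723.75, rounded up to 2181724; 2,181,724 required, 2,182,243 in favor — approved.
D: 4/5 of 1587613 = 1270090.40, rounded up to 1270091; 1,270,091 required, 1,269,579 in favor — not approved.

Not approved — the D shares did not give the required vote.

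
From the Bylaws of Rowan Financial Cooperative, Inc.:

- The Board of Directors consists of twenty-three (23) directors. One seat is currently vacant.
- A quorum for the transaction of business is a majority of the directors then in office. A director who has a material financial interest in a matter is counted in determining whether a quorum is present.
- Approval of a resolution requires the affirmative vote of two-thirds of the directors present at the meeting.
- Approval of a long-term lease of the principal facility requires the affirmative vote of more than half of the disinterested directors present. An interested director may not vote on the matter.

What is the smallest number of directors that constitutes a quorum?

A majority of 22 is 12.

12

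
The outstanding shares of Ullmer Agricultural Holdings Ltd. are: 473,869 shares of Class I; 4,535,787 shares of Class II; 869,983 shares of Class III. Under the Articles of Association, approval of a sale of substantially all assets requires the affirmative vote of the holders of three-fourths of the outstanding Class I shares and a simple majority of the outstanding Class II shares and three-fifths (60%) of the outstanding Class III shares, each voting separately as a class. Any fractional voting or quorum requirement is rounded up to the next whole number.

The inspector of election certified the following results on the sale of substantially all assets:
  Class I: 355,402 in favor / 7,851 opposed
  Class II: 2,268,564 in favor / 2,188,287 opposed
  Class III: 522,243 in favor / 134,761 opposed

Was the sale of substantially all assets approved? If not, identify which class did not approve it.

Approved — every class gave the required vote.

Class I: 3/4 of 473869 = 355401.75, rounded up to 355402; 355,402 required, 355,402 in favor — approved.
Class II: a majority of 4535787 is 2267894; 2,267,894 required, 2,268,564 in favor — approved.
Class III: 3/5 of 869983 = 521989.80, rounded up to 521990; 521,990 required, 522,243 in favor — approved.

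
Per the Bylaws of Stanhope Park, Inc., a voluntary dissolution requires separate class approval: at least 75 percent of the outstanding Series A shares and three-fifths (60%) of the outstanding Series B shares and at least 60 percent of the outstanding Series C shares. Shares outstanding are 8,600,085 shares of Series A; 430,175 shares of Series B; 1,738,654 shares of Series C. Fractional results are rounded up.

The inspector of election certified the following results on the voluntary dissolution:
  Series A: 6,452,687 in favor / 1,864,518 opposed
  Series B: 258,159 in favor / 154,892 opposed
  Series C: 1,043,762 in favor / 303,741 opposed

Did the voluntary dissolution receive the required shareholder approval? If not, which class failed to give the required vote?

Approved — every class gave the required vote.

Series A: 3/4 of 8600085 = 6450063.75, rounded up to 6450064; 6,450,064 required, 6,452,687 in favor — approved.
Series B: 3/5 of 430175 = 258105; 258,105 required, 258,159 in favor — approved.
Series C: 3/5 of 1738654 = 1043192.40, rounded up to 1043193; 1,043,193 required, 1,043,762 in favor — approved.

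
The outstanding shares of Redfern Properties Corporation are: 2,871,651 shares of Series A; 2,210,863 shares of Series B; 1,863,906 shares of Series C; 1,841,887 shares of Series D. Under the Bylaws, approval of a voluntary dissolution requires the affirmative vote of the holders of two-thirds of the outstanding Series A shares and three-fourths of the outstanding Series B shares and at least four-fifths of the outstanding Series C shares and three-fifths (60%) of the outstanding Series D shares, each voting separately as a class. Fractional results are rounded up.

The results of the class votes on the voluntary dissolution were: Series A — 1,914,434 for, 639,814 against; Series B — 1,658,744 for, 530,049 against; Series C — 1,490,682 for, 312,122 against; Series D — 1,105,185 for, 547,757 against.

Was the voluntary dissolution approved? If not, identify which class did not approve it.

Not approved — the Series C shares did not give the required vote.

Series A: 2/3 of 2871651 = 1914434; 1,914,434 required, 1,914,434 in favor — approved.
Series B: 3/4 of 2210863 = 1658147.25, rounded up to 1658148; 1,658,148 required, 1,658,744 in favor — approved.
Series C: 4/5 of 1863906 = 1491124.80, rounded up to 1491125; 1,491,125 required, 1,490,682 in favor — not approved.
Series D: 3/5 of 1841887 = 1105132.20, rounded up to 1105133; 1,105,133 required, 1,105,185 in favor — approved.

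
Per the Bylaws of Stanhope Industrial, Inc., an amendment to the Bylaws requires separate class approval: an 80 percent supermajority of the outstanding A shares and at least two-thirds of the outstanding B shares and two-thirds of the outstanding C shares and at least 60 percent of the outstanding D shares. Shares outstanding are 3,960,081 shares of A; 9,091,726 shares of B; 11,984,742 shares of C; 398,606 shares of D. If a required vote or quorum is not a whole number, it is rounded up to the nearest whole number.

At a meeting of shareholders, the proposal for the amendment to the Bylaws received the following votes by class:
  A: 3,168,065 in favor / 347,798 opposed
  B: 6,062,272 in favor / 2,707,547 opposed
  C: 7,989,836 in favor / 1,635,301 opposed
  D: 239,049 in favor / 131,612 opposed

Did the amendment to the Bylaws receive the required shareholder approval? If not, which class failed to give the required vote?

Not approved — the D shares did not give the required vote.

A: 4/5 of 3960081 = 3168064.80, rounded up to 3168065; 3,168,065 required, 3,168,065 in favor — approved.
B: 2/3 of 9091726 = 6061150.67, rounded up to 6061151; 6,061,151 required, 6,062,272 in favor — approved.
C: 2/3 of 11984742 = 7989828; 7,989,828 required, 7,989,836 in favor — approved.
D: 3/5 of 398606 = 239163.60, rounded up to 239164; 239,164 required, 239,049 in favor — not approved.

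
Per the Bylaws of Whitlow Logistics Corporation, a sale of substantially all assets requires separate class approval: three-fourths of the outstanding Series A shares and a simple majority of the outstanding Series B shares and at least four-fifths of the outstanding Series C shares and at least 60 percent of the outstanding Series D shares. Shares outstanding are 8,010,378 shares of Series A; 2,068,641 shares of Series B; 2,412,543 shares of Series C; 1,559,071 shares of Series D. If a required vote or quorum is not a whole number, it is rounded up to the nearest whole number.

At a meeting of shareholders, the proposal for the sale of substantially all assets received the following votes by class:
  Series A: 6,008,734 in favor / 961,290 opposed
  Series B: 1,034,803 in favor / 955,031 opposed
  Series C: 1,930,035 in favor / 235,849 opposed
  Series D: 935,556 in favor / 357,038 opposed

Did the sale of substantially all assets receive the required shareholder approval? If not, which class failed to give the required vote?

Approved — every class gave the required vote.

Series A: 3/4 of 8010378 = 6007783.50, rounded up to 6007784; 6,007,784 required, 6,008,734 in favor — approved.
Series B: a majority of 2068641 is 1034321; 1,034,321 required, 1,034,803 in favor — approved.
Series C: 4/5 of 2412543 = 1930034.40, rounded up to 1930035; 1,930,035 required, 1,930,035 in favor — approved.
Series D: 3/5 of 1559071 = 935442.60, rounded up to 935443; 935,443 required, 935,556 in favor — approved.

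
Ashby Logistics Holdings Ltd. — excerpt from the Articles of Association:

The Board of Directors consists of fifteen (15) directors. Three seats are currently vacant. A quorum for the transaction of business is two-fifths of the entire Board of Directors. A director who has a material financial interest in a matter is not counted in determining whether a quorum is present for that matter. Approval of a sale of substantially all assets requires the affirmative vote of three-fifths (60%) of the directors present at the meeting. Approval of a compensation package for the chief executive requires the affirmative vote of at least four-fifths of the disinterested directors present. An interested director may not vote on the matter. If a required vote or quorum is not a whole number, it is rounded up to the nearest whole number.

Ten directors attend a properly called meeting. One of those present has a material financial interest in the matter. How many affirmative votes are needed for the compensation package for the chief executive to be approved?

8

The compensation package for the chief executive requires four-fifths of the disinterested directors present (10 − 1 = 9).
4/5 of 9 = 7.20, rounded up to 8.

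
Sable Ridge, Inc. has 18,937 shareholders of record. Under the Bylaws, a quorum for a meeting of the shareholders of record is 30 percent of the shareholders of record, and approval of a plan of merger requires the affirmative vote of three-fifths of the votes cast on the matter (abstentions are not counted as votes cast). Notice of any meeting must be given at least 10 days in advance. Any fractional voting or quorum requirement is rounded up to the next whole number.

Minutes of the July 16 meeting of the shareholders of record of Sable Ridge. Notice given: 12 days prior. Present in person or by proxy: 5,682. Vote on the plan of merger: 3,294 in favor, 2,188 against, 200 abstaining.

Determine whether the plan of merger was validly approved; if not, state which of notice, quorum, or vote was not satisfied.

Notice: 12 days given; 10 required. Satisfied.
Quorum: 30% of 18,937 = 5,681.10, rounded up to 5,682; 5,682 present. Satisfied.
Vote: requires three-fifths of the votes cast (5,682 − 200 abstaining = 5,482); 3/5 of 5482 = 3289.20, rounded up to 3290, so 3,290 needed; 3,294 in favor. Satisfied.

Valid — all requirements satisfied.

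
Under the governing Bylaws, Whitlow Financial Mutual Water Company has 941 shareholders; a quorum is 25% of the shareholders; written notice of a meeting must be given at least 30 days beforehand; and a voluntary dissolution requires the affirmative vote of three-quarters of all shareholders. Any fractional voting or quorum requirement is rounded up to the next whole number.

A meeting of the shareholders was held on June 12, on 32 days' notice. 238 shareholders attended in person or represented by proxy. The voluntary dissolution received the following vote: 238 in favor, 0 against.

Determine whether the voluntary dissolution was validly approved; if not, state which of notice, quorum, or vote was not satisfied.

Invalid — vote requirement not satisfied.

Notice: 32 days given; 30 required. Satisfied.
Quorum: 25% of 941 = 235.25, rounded up to 236; 238 present. Satisfied.
Vote: requires three-fourths of all shareholders (941); 3/4 of 941 = 705.75, rounded up to 706, so 706 needed; 238 in favor. Not satisfied.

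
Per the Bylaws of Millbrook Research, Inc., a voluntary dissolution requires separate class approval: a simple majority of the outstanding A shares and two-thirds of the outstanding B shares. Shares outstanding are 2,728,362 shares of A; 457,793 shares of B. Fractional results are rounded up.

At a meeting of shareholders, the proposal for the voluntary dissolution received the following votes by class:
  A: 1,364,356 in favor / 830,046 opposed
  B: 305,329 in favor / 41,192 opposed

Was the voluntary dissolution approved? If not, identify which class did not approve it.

A: a majority of 2728362 is 1364182; 1,364,182 required, 1,364,356 in favor — approved.
B: 2/3 of 457793 = 305195.33, rounded up to 305196; 305,196 required, 305,329 in favor — approved.

Approved — every class gave the required vote.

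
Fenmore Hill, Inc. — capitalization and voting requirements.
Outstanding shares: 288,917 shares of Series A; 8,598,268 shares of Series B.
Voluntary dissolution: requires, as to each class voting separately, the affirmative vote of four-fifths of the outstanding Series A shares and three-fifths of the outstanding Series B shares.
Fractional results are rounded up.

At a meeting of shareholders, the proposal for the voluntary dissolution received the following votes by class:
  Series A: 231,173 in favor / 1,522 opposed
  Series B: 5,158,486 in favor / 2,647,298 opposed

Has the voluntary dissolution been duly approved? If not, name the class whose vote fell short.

Not approved — the Series B shares did not give the required vote.

Series A: 4/5 of 288917 = 231133.60, rounded up to 231134; 231,134 required, 231,173 in favor — approved.
Series B: 3/5 of 8598268 = 5158960.80, rounded up to 5158961; 5,158,961 required, 5,158,486 in favor — not approved.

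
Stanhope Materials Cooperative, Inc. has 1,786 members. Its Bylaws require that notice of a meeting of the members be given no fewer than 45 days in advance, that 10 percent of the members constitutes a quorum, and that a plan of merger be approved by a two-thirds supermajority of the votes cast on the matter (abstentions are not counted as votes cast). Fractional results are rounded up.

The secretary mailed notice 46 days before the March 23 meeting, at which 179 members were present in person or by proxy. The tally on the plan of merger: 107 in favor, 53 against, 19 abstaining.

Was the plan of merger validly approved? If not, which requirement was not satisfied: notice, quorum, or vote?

Notice: 46 days given; 45 required. Satisfied.
Quorum: 10% of 1,786 = 178.60, rounded up to 179; 179 present. Satisfied.
Vote: requires two-thirds of the votes cast (179 − 19 abstaining = 160); 2/3 of 160 = 106.67, rounded up to 107, so 107 needed; 107 in favor. Satisfied.

Valid — all requirements satisfied.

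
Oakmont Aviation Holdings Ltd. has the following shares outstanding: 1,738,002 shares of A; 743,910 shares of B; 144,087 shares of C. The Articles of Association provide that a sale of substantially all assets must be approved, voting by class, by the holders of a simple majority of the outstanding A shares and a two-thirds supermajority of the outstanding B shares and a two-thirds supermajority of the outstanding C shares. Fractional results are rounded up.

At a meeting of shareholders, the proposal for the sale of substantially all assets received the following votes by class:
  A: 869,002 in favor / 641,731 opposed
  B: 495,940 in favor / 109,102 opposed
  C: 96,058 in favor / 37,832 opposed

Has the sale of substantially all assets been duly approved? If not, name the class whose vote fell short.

A: a majority of 1738002 is 869002; 869,002 required, 869,002 in favor — approved.
B: 2/3 of 743910 = 495940; 495,940 required, 495,940 in favor — approved.
C: 2/3 of 144087 = 96058; 96,058 required, 96,058 in favor — approved.

Approved — every class gave the required vote.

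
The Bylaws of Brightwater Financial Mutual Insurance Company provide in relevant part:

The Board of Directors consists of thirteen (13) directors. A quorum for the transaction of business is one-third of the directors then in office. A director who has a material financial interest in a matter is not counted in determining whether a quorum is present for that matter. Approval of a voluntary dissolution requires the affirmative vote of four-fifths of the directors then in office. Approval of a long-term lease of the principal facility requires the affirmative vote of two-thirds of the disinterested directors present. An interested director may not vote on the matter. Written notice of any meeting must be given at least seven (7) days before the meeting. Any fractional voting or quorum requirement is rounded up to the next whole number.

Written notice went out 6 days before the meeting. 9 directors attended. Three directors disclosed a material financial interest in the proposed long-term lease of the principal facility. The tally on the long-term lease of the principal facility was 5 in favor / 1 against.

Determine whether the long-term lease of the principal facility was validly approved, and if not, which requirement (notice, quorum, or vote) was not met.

Invalid — notice requirement not satisfied.

Notice: 6 days given; 7 required (6 < 7). Not satisfied.
Quorum: 9 present, but the 3 interested directors do not count, leaving 6. Quorum is 5. Satisfied.
Vote: the long-term lease of the principal facility requires two-thirds of the disinterested directors present (9 − 3 = 6). 2/3 of 6 = 4, so 4 affirmative votes are needed; 5 voted in favor. Satisfied.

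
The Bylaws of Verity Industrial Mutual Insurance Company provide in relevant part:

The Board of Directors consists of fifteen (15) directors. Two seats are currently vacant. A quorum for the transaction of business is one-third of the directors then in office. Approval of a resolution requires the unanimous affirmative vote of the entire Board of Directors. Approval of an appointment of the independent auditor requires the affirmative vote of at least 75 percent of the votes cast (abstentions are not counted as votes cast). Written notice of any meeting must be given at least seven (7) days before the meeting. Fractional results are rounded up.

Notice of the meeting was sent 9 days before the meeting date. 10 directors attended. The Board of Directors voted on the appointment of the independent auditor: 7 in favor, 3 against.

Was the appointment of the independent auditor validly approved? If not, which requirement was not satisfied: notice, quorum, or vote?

Notice: 9 days given; 7 required (9 ≥ 7). Satisfied.
Quorum: 10 present; quorum is 5. Satisfied.
Vote: the appointment of the independent auditor requires three-fourths of the votes cast (10). 3/4 of 10 = 7.50, rounded up to 8, so 8 affirmative votes are needed; 7 voted in favor. Not satisfied.

Invalid — vote requirement not satisfied.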